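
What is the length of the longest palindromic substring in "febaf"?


Input: "febaf"
Checking substrings for palindromes:
  No multi-char palindromic substrings found
Longest palindromic substring: "f" with length 1

1


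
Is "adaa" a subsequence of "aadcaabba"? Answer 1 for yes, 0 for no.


Check if "adaa" is a subsequence of "aadcaabba"
Greedy scan:
  Position 0 ('a'): matches sub[0] = 'a'
  Position 1 ('a'): no match needed
  Position 2 ('d'): matches sub[1] = 'd'
  Position 3 ('c'): no match needed
  Position 4 ('a'): matches sub[2] = 'a'
  Position 5 ('a'): matches sub[3] = 'a'
  Position 6 ('b'): no match needed
  Position 7 ('b'): no match needed
  Position 8 ('a'): no match needed
All 4 characters matched => is a subsequence

1


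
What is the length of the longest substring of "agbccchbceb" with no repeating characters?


Input: "agbccchbceb"
Sliding window (track last position of each char):
  Position 0 ('a'): window [0,0] length 1 -- new best
  Position 1 ('g'): window [0,1] length 2 -- new best
  Position 2 ('b'): window [0,2] length 3 -- new best
  Position 3 ('c'): window [0,3] length 4 -- new best
  Position 4 ('c'): repeat (last at 3), move window start to 4
  Position 4 ('c'): window [4,4] length 1
  Position 5 ('c'): repeat (last at 4), move window start to 5
  Position 5 ('c'): window [5,5] length 1
  Position 6 ('h'): window [5,6] length 2
  Position 7 ('b'): window [5,7] length 3
  Position 8 ('c'): repeat (last at 5), move window start to 6
  Position 8 ('c'): window [6,8] length 3
  Position 9 ('e'): window [6,9] length 4
  Position 10 ('b'): repeat (last at 7), move window start to 8
  Position 10 ('b'): window [8,10] length 3
Longest substring with no repeats: "agbc" with length 4

4


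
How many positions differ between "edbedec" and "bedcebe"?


Comparing "edbedec" and "bedcebe" position by position:
  Position 0: 'e' vs 'b' => DIFFER
  Position 1: 'd' vs 'e' => DIFFER
  Position 2: 'b' vs 'd' => DIFFER
  Position 3: 'e' vs 'c' => DIFFER
  Position 4: 'd' vs 'e' => DIFFER
  Position 5: 'e' vs 'b' => DIFFER
  Position 6: 'c' vs 'e' => DIFFER
Positions that differ: 7

7


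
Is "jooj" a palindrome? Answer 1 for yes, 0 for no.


Input: jooj
Reversed: jooj
  Compare pos 0 ('j') with pos 3 ('j'): match
  Compare pos 1 ('o') with pos 2 ('o'): match
Result: palindrome

1


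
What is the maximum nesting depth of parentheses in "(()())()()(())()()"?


Input: "(()())()()(())()()"
Tracking depth:
  Position 0 '(': depth becomes 1
  Position 1 '(': depth becomes 2
  Position 2 ')': depth becomes 1
  Position 3 '(': depth becomes 2
  Position 4 ')': depth becomes 1
  Position 5 ')': depth becomes 0
  Position 6 '(': depth becomes 1
  Position 7 ')': depth becomes 0
  Position 8 '(': depth becomes 1
  Position 9 ')': depth becomes 0
  Position 10 '(': depth becomes 1
  Position 11 '(': depth becomes 2
  Position 12 ')': depth becomes 1
  Position 13 ')': depth becomes 0
  Position 14 '(': depth becomes 1
  Position 15 ')': depth becomes 0
  Position 16 '(': depth becomes 1
  Position 17 ')': depth becomes 0
Maximum depth reached: 2

2


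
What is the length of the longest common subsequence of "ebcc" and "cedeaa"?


LCS of "ebcc" and "cedeaa"
DP table:
           c    e    d    e    a    a
      0    0    0    0    0    0    0
  e   0    0    1    1    1    1    1
  b   0    0    1    1    1    1    1
  c   0    1    1    1    1    1    1
  c   0    1    1    1    1    1    1
LCS length = dp[4][6] = 1

1


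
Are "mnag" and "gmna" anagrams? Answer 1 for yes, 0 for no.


Strings: "mnag", "gmna"
Sorted first:  agmn
Sorted second: agmn
Sorted forms match => anagrams

1


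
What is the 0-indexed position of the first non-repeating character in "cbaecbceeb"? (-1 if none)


Input: cbaecbceeb
Character frequencies:
  'a': 1
  'b': 3
  'c': 3
  'e': 3
Scanning left to right for freq == 1:
  Position 0 ('c'): freq=3, skip
  Position 1 ('b'): freq=3, skip
  Position 2 ('a'): unique! => answer = 2

2


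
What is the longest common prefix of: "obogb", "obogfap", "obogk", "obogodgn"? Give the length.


Words: obogb, obogfap, obogk, obogodgn
  Position 0: all 'o' => match
  Position 1: all 'b' => match
  Position 2: all 'o' => match
  Position 3: all 'g' => match
  Position 4: ('b', 'f', 'k', 'o') => mismatch, stop
LCP = "obog" (length 4)

4


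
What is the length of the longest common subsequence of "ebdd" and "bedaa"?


LCS of "ebdd" and "bedaa"
DP table:
           b    e    d    a    a
      0    0    0    0    0    0
  e   0    0    1    1    1    1
  b   0    1    1    1    1    1
  d   0    1    1    2    2    2
  d   0    1    1    2    2    2
LCS length = dp[4][5] = 2

2


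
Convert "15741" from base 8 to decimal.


Input: "15741" in base 8
Positional expansion:
  Digit '1' (value 1) x 8^4 = 4096
  Digit '5' (value 5) x 8^3 = 2560
  Digit '7' (value 7) x 8^2 = 448
  Digit '4' (value 4) x 8^1 = 32
  Digit '1' (value 1) x 8^0 = 1
Sum = 7137

7137


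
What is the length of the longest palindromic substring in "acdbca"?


Input: "acdbca"
Checking substrings for palindromes:
  No multi-char palindromic substrings found
Longest palindromic substring: "a" with length 1

1


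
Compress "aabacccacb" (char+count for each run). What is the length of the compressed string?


Input: aabacccacb
Runs:
  'a' x 2 => "a2"
  'b' x 1 => "b1"
  'a' x 1 => "a1"
  'c' x 3 => "c3"
  'a' x 1 => "a1"
  'c' x 1 => "c1"
  'b' x 1 => "b1"
Compressed: "a2b1a1c3a1c1b1"
Compressed length: 14

14


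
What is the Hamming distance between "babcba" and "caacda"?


Comparing "babcba" and "caacda" position by position:
  Position 0: 'b' vs 'c' => differ
  Position 1: 'a' vs 'a' => same
  Position 2: 'b' vs 'a' => differ
  Position 3: 'c' vs 'c' => same
  Position 4: 'b' vs 'd' => differ
  Position 5: 'a' vs 'a' => same
Total differences (Hamming distance): 3

3


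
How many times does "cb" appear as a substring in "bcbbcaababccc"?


Searching for "cb" in "bcbbcaababccc"
Scanning each position:
  Position 0: "bc" => no
  Position 1: "cb" => MATCH
  Position 2: "bb" => no
  Position 3: "bc" => no
  Position 4: "ca" => no
  Position 5: "aa" => no
  Position 6: "ab" => no
  Position 7: "ba" => no
  Position 8: "ab" => no
  Position 9: "bc" => no
  Position 10: "cc" => no
  Position 11: "cc" => no
Total occurrences: 1

1


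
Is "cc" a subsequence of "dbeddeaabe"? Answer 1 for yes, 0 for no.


Check if "cc" is a subsequence of "dbeddeaabe"
Greedy scan:
  Position 0 ('d'): no match needed
  Position 1 ('b'): no match needed
  Position 2 ('e'): no match needed
  Position 3 ('d'): no match needed
  Position 4 ('d'): no match needed
  Position 5 ('e'): no match needed
  Position 6 ('a'): no match needed
  Position 7 ('a'): no match needed
  Position 8 ('b'): no match needed
  Position 9 ('e'): no match needed
Only matched 0/2 characters => not a subsequence

0


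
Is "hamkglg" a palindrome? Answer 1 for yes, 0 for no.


Input: hamkglg
Reversed: glgkmah
  Compare pos 0 ('h') with pos 6 ('g'): MISMATCH
  Compare pos 1 ('a') with pos 5 ('l'): MISMATCH
  Compare pos 2 ('m') with pos 4 ('g'): MISMATCH
Result: not a palindrome

0


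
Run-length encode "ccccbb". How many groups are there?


Input: ccccbb
Scanning for consecutive runs:
  Group 1: 'c' x 4 (positions 0-3)
  Group 2: 'b' x 2 (positions 4-5)
Total groups: 2

2


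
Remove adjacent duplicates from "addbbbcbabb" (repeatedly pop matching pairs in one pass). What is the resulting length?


Input: addbbbcbabb
Stack-based adjacent duplicate removal:
  Read 'a': push. Stack: a
  Read 'd': push. Stack: ad
  Read 'd': matches stack top 'd' => pop. Stack: a
  Read 'b': push. Stack: ab
  Read 'b': matches stack top 'b' => pop. Stack: a
  Read 'b': push. Stack: ab
  Read 'c': push. Stack: abc
  Read 'b': push. Stack: abcb
  Read 'a': push. Stack: abcba
  Read 'b': push. Stack: abcbab
  Read 'b': matches stack top 'b' => pop. Stack: abcba
Final stack: "abcba" (length 5)

5


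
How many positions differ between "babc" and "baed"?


Comparing "babc" and "baed" position by position:
  Position 0: 'b' vs 'b' => same
  Position 1: 'a' vs 'a' => same
  Position 2: 'b' vs 'e' => DIFFER
  Position 3: 'c' vs 'd' => DIFFER
Positions that differ: 2

2


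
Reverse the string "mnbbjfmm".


Input: mnbbjfmm
Reading characters right to left:
  Position 7: 'm'
  Position 6: 'm'
  Position 5: 'f'
  Position 4: 'j'
  Position 3: 'b'
  Position 2: 'b'
  Position 1: 'n'
  Position 0: 'm'
Reversed: mmfjbbnm

mmfjbbnm


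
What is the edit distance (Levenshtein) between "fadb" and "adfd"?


Computing edit distance: "fadb" -> "adfd"
DP table:
           a    d    f    d
      0    1    2    3    4
  f   1    1    2    2    3
  a   2    1    2    3    3
  d   3    2    1    2    3
  b   4    3    2    2    3
Edit distance = dp[4][4] = 3

3


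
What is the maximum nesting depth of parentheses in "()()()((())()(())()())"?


Input: "()()()((())()(())()())"
Tracking depth:
  Position 0 '(': depth becomes 1
  Position 1 ')': depth becomes 0
  Position 2 '(': depth becomes 1
  Position 3 ')': depth becomes 0
  Position 4 '(': depth becomes 1
  Position 5 ')': depth becomes 0
  Position 6 '(': depth becomes 1
  Position 7 '(': depth becomes 2
  Position 8 '(': depth becomes 3
  Position 9 ')': depth becomes 2
  Position 10 ')': depth becomes 1
  Position 11 '(': depth becomes 2
  Position 12 ')': depth becomes 1
  Position 13 '(': depth becomes 2
  Position 14 '(': depth becomes 3
  Position 15 ')': depth becomes 2
  Position 16 ')': depth becomes 1
  Position 17 '(': depth becomes 2
  Position 18 ')': depth becomes 1
  Position 19 '(': depth becomes 2
  Position 20 ')': depth becomes 1
  Position 21 ')': depth becomes 0
Maximum depth reached: 3

3


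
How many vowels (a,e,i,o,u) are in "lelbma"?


Input: lelbma
Checking each character:
  'l' at position 0: consonant
  'e' at position 1: vowel (running total: 1)
  'l' at position 2: consonant
  'b' at position 3: consonant
  'm' at position 4: consonant
  'a' at position 5: vowel (running total: 2)
Total vowels: 2

2


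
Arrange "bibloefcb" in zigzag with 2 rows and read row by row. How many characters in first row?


Zigzag "bibloefcb" into 2 rows:
Placing characters:
  'b' => row 0
  'i' => row 1
  'b' => row 0
  'l' => row 1
  'o' => row 0
  'e' => row 1
  'f' => row 0
  'c' => row 1
  'b' => row 0
Rows:
  Row 0: "bbofb"
  Row 1: "ilec"
First row length: 5

5


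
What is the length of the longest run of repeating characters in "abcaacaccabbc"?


Input: "abcaacaccabbc"
Scanning for longest run:
  Position 1 ('b'): new char, reset run to 1
  Position 2 ('c'): new char, reset run to 1
  Position 3 ('a'): new char, reset run to 1
  Position 4 ('a'): continues run of 'a', length=2
  Position 5 ('c'): new char, reset run to 1
  Position 6 ('a'): new char, reset run to 1
  Position 7 ('c'): new char, reset run to 1
  Position 8 ('c'): continues run of 'c', length=2
  Position 9 ('a'): new char, reset run to 1
  Position 10 ('b'): new char, reset run to 1
  Position 11 ('b'): continues run of 'b', length=2
  Position 12 ('c'): new char, reset run to 1
Longest run: 'a' with length 2

2


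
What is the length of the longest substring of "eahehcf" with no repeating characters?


Input: "eahehcf"
Sliding window (track last position of each char):
  Position 0 ('e'): window [0,0] length 1 -- new best
  Position 1 ('a'): window [0,1] length 2 -- new best
  Position 2 ('h'): window [0,2] length 3 -- new best
  Position 3 ('e'): repeat (last at 0), move window start to 1
  Position 3 ('e'): window [1,3] length 3
  Position 4 ('h'): repeat (last at 2), move window start to 3
  Position 4 ('h'): window [3,4] length 2
  Position 5 ('c'): window [3,5] length 3
  Position 6 ('f'): window [3,6] length 4 -- new best
Longest substring with no repeats: "ehcf" with length 4

4


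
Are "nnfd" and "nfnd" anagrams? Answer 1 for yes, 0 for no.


Strings: "nnfd", "nfnd"
Sorted first:  dfnn
Sorted second: dfnn
Sorted forms match => anagrams

1


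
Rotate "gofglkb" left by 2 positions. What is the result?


Input: "gofglkb", rotate left by 2
First 2 characters: "go"
Remaining characters: "fglkb"
Concatenate remaining + first: "fglkb" + "go" = "fglkbgo"

fglkbgo


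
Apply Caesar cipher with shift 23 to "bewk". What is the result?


Caesar cipher: shift "bewk" by 23
  'b' (pos 1) + 23 = pos 24 = 'y'
  'e' (pos 4) + 23 = pos 1 = 'b'
  'w' (pos 22) + 23 = pos 19 = 't'
  'k' (pos 10) + 23 = pos 7 = 'h'
Result: ybth

ybth


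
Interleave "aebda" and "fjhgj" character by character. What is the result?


Interleaving "aebda" and "fjhgj":
  Position 0: 'a' from first, 'f' from second => "af"
  Position 1: 'e' from first, 'j' from second => "ej"
  Position 2: 'b' from first, 'h' from second => "bh"
  Position 3: 'd' from first, 'g' from second => "dg"
  Position 4: 'a' from first, 'j' from second => "aj"
Result: afejbhdgaj

afejbhdgaj


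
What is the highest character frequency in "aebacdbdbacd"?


Input: aebacdbdbacd
Character counts:
  'a': 3
  'b': 3
  'c': 2
  'd': 3
  'e': 1
Maximum frequency: 3

3


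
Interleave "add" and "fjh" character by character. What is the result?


Interleaving "add" and "fjh":
  Position 0: 'a' from first, 'f' from second => "af"
  Position 1: 'd' from first, 'j' from second => "dj"
  Position 2: 'd' from first, 'h' from second => "dh"
Result: afdjdh

afdjdh


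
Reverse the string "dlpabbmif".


Input: dlpabbmif
Reading characters right to left:
  Position 8: 'f'
  Position 7: 'i'
  Position 6: 'm'
  Position 5: 'b'
  Position 4: 'b'
  Position 3: 'a'
  Position 2: 'p'
  Position 1: 'l'
  Position 0: 'd'
Reversed: fimbbapld

fimbbapld


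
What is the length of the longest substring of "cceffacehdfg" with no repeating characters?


Input: "cceffacehdfg"
Sliding window (track last position of each char):
  Position 0 ('c'): window [0,0] length 1 -- new best
  Position 1 ('c'): repeat (last at 0), move window start to 1
  Position 1 ('c'): window [1,1] length 1
  Position 2 ('e'): window [1,2] length 2 -- new best
  Position 3 ('f'): window [1,3] length 3 -- new best
  Position 4 ('f'): repeat (last at 3), move window start to 4
  Position 4 ('f'): window [4,4] length 1
  Position 5 ('a'): window [4,5] length 2
  Position 6 ('c'): window [4,6] length 3
  Position 7 ('e'): window [4,7] length 4 -- new best
  Position 8 ('h'): window [4,8] length 5 -- new best
  Position 9 ('d'): window [4,9] length 6 -- new best
  Position 10 ('f'): repeat (last at 4), move window start to 5
  Position 10 ('f'): window [5,10] length 6
  Position 11 ('g'): window [5,11] length 7 -- new best
Longest substring with no repeats: "acehdfg" with length 7

7


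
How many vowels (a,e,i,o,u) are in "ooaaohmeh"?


Input: ooaaohmeh
Checking each character:
  'o' at position 0: vowel (running total: 1)
  'o' at position 1: vowel (running total: 2)
  'a' at position 2: vowel (running total: 3)
  'a' at position 3: vowel (running total: 4)
  'o' at position 4: vowel (running total: 5)
  'h' at position 5: consonant
  'm' at position 6: consonant
  'e' at position 7: vowel (running total: 6)
  'h' at position 8: consonant
Total vowels: 6

6


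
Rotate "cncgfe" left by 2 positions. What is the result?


Input: "cncgfe", rotate left by 2
First 2 characters: "cn"
Remaining characters: "cgfe"
Concatenate remaining + first: "cgfe" + "cn" = "cgfecn"

cgfecn


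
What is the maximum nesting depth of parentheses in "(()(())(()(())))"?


Input: "(()(())(()(())))"
Tracking depth:
  Position 0 '(': depth becomes 1
  Position 1 '(': depth becomes 2
  Position 2 ')': depth becomes 1
  Position 3 '(': depth becomes 2
  Position 4 '(': depth becomes 3
  Position 5 ')': depth becomes 2
  Position 6 ')': depth becomes 1
  Position 7 '(': depth becomes 2
  Position 8 '(': depth becomes 3
  Position 9 ')': depth becomes 2
  Position 10 '(': depth becomes 3
  Position 11 '(': depth becomes 4
  Position 12 ')': depth becomes 3
  Position 13 ')': depth becomes 2
  Position 14 ')': depth becomes 1
  Position 15 ')': depth becomes 0
Maximum depth reached: 4

4


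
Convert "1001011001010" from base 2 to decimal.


Input: "1001011001010" in base 2
Positional expansion:
  Digit '1' (value 1) x 2^12 = 4096
  Digit '0' (value 0) x 2^11 = 0
  Digit '0' (value 0) x 2^10 = 0
  Digit '1' (value 1) x 2^9 = 512
  Digit '0' (value 0) x 2^8 = 0
  Digit '1' (value 1) x 2^7 = 128
  Digit '1' (value 1) x 2^6 = 64
  Digit '0' (value 0) x 2^5 = 0
  Digit '0' (value 0) x 2^4 = 0
  Digit '1' (value 1) x 2^3 = 8
  Digit '0' (value 0) x 2^2 = 0
  Digit '1' (value 1) x 2^1 = 2
  Digit '0' (value 0) x 2^0 = 0
Sum = 4810

4810


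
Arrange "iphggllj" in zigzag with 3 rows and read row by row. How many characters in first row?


Zigzag "iphggllj" into 3 rows:
Placing characters:
  'i' => row 0
  'p' => row 1
  'h' => row 2
  'g' => row 1
  'g' => row 0
  'l' => row 1
  'l' => row 2
  'j' => row 1
Rows:
  Row 0: "ig"
  Row 1: "pglj"
  Row 2: "hl"
First row length: 2

2


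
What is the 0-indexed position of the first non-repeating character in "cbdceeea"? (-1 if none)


Input: cbdceeea
Character frequencies:
  'a': 1
  'b': 1
  'c': 2
  'd': 1
  'e': 3
Scanning left to right for freq == 1:
  Position 0 ('c'): freq=2, skip
  Position 1 ('b'): unique! => answer = 1

1


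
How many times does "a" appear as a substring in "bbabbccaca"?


Searching for "a" in "bbabbccaca"
Scanning each position:
  Position 0: "b" => no
  Position 1: "b" => no
  Position 2: "a" => MATCH
  Position 3: "b" => no
  Position 4: "b" => no
  Position 5: "c" => no
  Position 6: "c" => no
  Position 7: "a" => MATCH
  Position 8: "c" => no
  Position 9: "a" => MATCH
Total occurrences: 3

3


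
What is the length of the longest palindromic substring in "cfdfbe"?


Input: "cfdfbe"
Checking substrings for palindromes:
  [1:4] "fdf" (len 3) => palindrome
Longest palindromic substring: "fdf" with length 3

3


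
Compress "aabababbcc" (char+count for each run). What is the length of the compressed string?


Input: aabababbcc
Runs:
  'a' x 2 => "a2"
  'b' x 1 => "b1"
  'a' x 1 => "a1"
  'b' x 1 => "b1"
  'a' x 1 => "a1"
  'b' x 2 => "b2"
  'c' x 2 => "c2"
Compressed: "a2b1a1b1a1b2c2"
Compressed length: 14

14


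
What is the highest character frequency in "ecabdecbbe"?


Input: ecabdecbbe
Character counts:
  'a': 1
  'b': 3
  'c': 2
  'd': 1
  'e': 3
Maximum frequency: 3

3


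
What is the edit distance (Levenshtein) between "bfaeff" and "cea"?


Computing edit distance: "bfaeff" -> "cea"
DP table:
           c    e    a
      0    1    2    3
  b   1    1    2    3
  f   2    2    2    3
  a   3    3    3    2
  e   4    4    3    3
  f   5    5    4    4
  f   6    6    5    5
Edit distance = dp[6][3] = 5

5


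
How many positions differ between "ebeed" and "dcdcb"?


Comparing "ebeed" and "dcdcb" position by position:
  Position 0: 'e' vs 'd' => DIFFER
  Position 1: 'b' vs 'c' => DIFFER
  Position 2: 'e' vs 'd' => DIFFER
  Position 3: 'e' vs 'c' => DIFFER
  Position 4: 'd' vs 'b' => DIFFER
Positions that differ: 5

5


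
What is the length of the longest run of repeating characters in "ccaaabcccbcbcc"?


Input: "ccaaabcccbcbcc"
Scanning for longest run:
  Position 1 ('c'): continues run of 'c', length=2
  Position 2 ('a'): new char, reset run to 1
  Position 3 ('a'): continues run of 'a', length=2
  Position 4 ('a'): continues run of 'a', length=3
  Position 5 ('b'): new char, reset run to 1
  Position 6 ('c'): new char, reset run to 1
  Position 7 ('c'): continues run of 'c', length=2
  Position 8 ('c'): continues run of 'c', length=3
  Position 9 ('b'): new char, reset run to 1
  Position 10 ('c'): new char, reset run to 1
  Position 11 ('b'): new char, reset run to 1
  Position 12 ('c'): new char, reset run to 1
  Position 13 ('c'): continues run of 'c', length=2
Longest run: 'a' with length 3

3


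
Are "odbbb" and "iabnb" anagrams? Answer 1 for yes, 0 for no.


Strings: "odbbb", "iabnb"
Sorted first:  bbbdo
Sorted second: abbin
Differ at position 0: 'b' vs 'a' => not anagrams

0


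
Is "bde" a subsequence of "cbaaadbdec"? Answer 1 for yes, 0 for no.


Check if "bde" is a subsequence of "cbaaadbdec"
Greedy scan:
  Position 0 ('c'): no match needed
  Position 1 ('b'): matches sub[0] = 'b'
  Position 2 ('a'): no match needed
  Position 3 ('a'): no match needed
  Position 4 ('a'): no match needed
  Position 5 ('d'): matches sub[1] = 'd'
  Position 6 ('b'): no match needed
  Position 7 ('d'): no match needed
  Position 8 ('e'): matches sub[2] = 'e'
  Position 9 ('c'): no match needed
All 3 characters matched => is a subsequence

1


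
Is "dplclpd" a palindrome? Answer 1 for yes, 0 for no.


Input: dplclpd
Reversed: dplclpd
  Compare pos 0 ('d') with pos 6 ('d'): match
  Compare pos 1 ('p') with pos 5 ('p'): match
  Compare pos 2 ('l') with pos 4 ('l'): match
Result: palindrome

1


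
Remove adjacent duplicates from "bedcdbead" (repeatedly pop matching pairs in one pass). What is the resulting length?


Input: bedcdbead
Stack-based adjacent duplicate removal:
  Read 'b': push. Stack: b
  Read 'e': push. Stack: be
  Read 'd': push. Stack: bed
  Read 'c': push. Stack: bedc
  Read 'd': push. Stack: bedcd
  Read 'b': push. Stack: bedcdb
  Read 'e': push. Stack: bedcdbe
  Read 'a': push. Stack: bedcdbea
  Read 'd': push. Stack: bedcdbead
Final stack: "bedcdbead" (length 9)

9


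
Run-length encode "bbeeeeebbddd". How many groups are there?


Input: bbeeeeebbddd
Scanning for consecutive runs:
  Group 1: 'b' x 2 (positions 0-1)
  Group 2: 'e' x 5 (positions 2-6)
  Group 3: 'b' x 2 (positions 7-8)
  Group 4: 'd' x 3 (positions 9-11)
Total groups: 4

4


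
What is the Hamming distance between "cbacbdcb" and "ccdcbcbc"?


Comparing "cbacbdcb" and "ccdcbcbc" position by position:
  Position 0: 'c' vs 'c' => same
  Position 1: 'b' vs 'c' => differ
  Position 2: 'a' vs 'd' => differ
  Position 3: 'c' vs 'c' => same
  Position 4: 'b' vs 'b' => same
  Position 5: 'd' vs 'c' => differ
  Position 6: 'c' vs 'b' => differ
  Position 7: 'b' vs 'c' => differ
Total differences (Hamming distance): 5

5


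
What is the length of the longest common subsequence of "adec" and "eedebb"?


LCS of "adec" and "eedebb"
DP table:
           e    e    d    e    b    b
      0    0    0    0    0    0    0
  a   0    0    0    0    0    0    0
  d   0    0    0    1    1    1    1
  e   0    1    1    1    2    2    2
  c   0    1    1    1    2    2    2
LCS length = dp[4][6] = 2

2


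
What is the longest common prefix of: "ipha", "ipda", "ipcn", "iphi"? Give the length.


Words: ipha, ipda, ipcn, iphi
  Position 0: all 'i' => match
  Position 1: all 'p' => match
  Position 2: ('h', 'd', 'c', 'h') => mismatch, stop
LCP = "ip" (length 2)

2


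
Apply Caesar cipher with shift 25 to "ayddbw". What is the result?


Caesar cipher: shift "ayddbw" by 25
  'a' (pos 0) + 25 = pos 25 = 'z'
  'y' (pos 24) + 25 = pos 23 = 'x'
  'd' (pos 3) + 25 = pos 2 = 'c'
  'd' (pos 3) + 25 = pos 2 = 'c'
  'b' (pos 1) + 25 = pos 0 = 'a'
  'w' (pos 22) + 25 = pos 21 = 'v'
Result: zxccav

zxccav


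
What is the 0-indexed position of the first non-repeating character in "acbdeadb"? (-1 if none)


Input: acbdeadb
Character frequencies:
  'a': 2
  'b': 2
  'c': 1
  'd': 2
  'e': 1
Scanning left to right for freq == 1:
  Position 0 ('a'): freq=2, skip
  Position 1 ('c'): unique! => answer = 1

1


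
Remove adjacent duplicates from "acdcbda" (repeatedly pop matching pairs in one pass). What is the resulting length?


Input: acdcbda
Stack-based adjacent duplicate removal:
  Read 'a': push. Stack: a
  Read 'c': push. Stack: ac
  Read 'd': push. Stack: acd
  Read 'c': push. Stack: acdc
  Read 'b': push. Stack: acdcb
  Read 'd': push. Stack: acdcbd
  Read 'a': push. Stack: acdcbda
Final stack: "acdcbda" (length 7)

7


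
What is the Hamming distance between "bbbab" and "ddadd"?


Comparing "bbbab" and "ddadd" position by position:
  Position 0: 'b' vs 'd' => differ
  Position 1: 'b' vs 'd' => differ
  Position 2: 'b' vs 'a' => differ
  Position 3: 'a' vs 'd' => differ
  Position 4: 'b' vs 'd' => differ
Total differences (Hamming distance): 5

5


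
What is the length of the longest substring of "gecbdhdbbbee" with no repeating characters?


Input: "gecbdhdbbbee"
Sliding window (track last position of each char):
  Position 0 ('g'): window [0,0] length 1 -- new best
  Position 1 ('e'): window [0,1] length 2 -- new best
  Position 2 ('c'): window [0,2] length 3 -- new best
  Position 3 ('b'): window [0,3] length 4 -- new best
  Position 4 ('d'): window [0,4] length 5 -- new best
  Position 5 ('h'): window [0,5] length 6 -- new best
  Position 6 ('d'): repeat (last at 4), move window start to 5
  Position 6 ('d'): window [5,6] length 2
  Position 7 ('b'): window [5,7] length 3
  Position 8 ('b'): repeat (last at 7), move window start to 8
  Position 8 ('b'): window [8,8] length 1
  Position 9 ('b'): repeat (last at 8), move window start to 9
  Position 9 ('b'): window [9,9] length 1
  Position 10 ('e'): window [9,10] length 2
  Position 11 ('e'): repeat (last at 10), move window start to 11
  Position 11 ('e'): window [11,11] length 1
Longest substring with no repeats: "gecbdh" with length 6

6


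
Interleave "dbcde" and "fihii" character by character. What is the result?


Interleaving "dbcde" and "fihii":
  Position 0: 'd' from first, 'f' from second => "df"
  Position 1: 'b' from first, 'i' from second => "bi"
  Position 2: 'c' from first, 'h' from second => "ch"
  Position 3: 'd' from first, 'i' from second => "di"
  Position 4: 'e' from first, 'i' from second => "ei"
Result: dfbichdiei

dfbichdiei


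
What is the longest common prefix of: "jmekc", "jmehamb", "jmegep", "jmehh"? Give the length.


Words: jmekc, jmehamb, jmegep, jmehh
  Position 0: all 'j' => match
  Position 1: all 'm' => match
  Position 2: all 'e' => match
  Position 3: ('k', 'h', 'g', 'h') => mismatch, stop
LCP = "jme" (length 3)

3


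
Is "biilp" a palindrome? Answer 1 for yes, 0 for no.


Input: biilp
Reversed: pliib
  Compare pos 0 ('b') with pos 4 ('p'): MISMATCH
  Compare pos 1 ('i') with pos 3 ('l'): MISMATCH
Result: not a palindrome

0


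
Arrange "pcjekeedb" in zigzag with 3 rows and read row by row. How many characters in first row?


Zigzag "pcjekeedb" into 3 rows:
Placing characters:
  'p' => row 0
  'c' => row 1
  'j' => row 2
  'e' => row 1
  'k' => row 0
  'e' => row 1
  'e' => row 2
  'd' => row 1
  'b' => row 0
Rows:
  Row 0: "pkb"
  Row 1: "ceed"
  Row 2: "je"
First row length: 3

3


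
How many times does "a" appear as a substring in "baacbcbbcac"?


Searching for "a" in "baacbcbbcac"
Scanning each position:
  Position 0: "b" => no
  Position 1: "a" => MATCH
  Position 2: "a" => MATCH
  Position 3: "c" => no
  Position 4: "b" => no
  Position 5: "c" => no
  Position 6: "b" => no
  Position 7: "b" => no
  Position 8: "c" => no
  Position 9: "a" => MATCH
  Position 10: "c" => no
Total occurrences: 3

3


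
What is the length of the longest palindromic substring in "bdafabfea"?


Input: "bdafabfea"
Checking substrings for palindromes:
  [2:5] "afa" (len 3) => palindrome
Longest palindromic substring: "afa" with length 3

3


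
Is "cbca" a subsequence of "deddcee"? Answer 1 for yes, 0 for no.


Check if "cbca" is a subsequence of "deddcee"
Greedy scan:
  Position 0 ('d'): no match needed
  Position 1 ('e'): no match needed
  Position 2 ('d'): no match needed
  Position 3 ('d'): no match needed
  Position 4 ('c'): matches sub[0] = 'c'
  Position 5 ('e'): no match needed
  Position 6 ('e'): no match needed
Only matched 1/4 characters => not a subsequence

0


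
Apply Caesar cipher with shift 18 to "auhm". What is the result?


Caesar cipher: shift "auhm" by 18
  'a' (pos 0) + 18 = pos 18 = 's'
  'u' (pos 20) + 18 = pos 12 = 'm'
  'h' (pos 7) + 18 = pos 25 = 'z'
  'm' (pos 12) + 18 = pos 4 = 'e'
Result: smze

smze


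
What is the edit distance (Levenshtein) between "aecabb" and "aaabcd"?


Computing edit distance: "aecabb" -> "aaabcd"
DP table:
           a    a    a    b    c    d
      0    1    2    3    4    5    6
  a   1    0    1    2    3    4    5
  e   2    1    1    2    3    4    5
  c   3    2    2    2    3    3    4
  a   4    3    2    2    3    4    4
  b   5    4    3    3    2    3    4
  b   6    5    4    4    3    3    4
Edit distance = dp[6][6] = 4

4


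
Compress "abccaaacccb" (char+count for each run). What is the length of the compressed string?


Input: abccaaacccb
Runs:
  'a' x 1 => "a1"
  'b' x 1 => "b1"
  'c' x 2 => "c2"
  'a' x 3 => "a3"
  'c' x 3 => "c3"
  'b' x 1 => "b1"
Compressed: "a1b1c2a3c3b1"
Compressed length: 12

12


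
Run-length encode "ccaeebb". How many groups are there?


Input: ccaeebb
Scanning for consecutive runs:
  Group 1: 'c' x 2 (positions 0-1)
  Group 2: 'a' x 1 (positions 2-2)
  Group 3: 'e' x 2 (positions 3-4)
  Group 4: 'b' x 2 (positions 5-6)
Total groups: 4

4


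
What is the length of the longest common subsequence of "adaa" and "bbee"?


LCS of "adaa" and "bbee"
DP table:
           b    b    e    e
      0    0    0    0    0
  a   0    0    0    0    0
  d   0    0    0    0    0
  a   0    0    0    0    0
  a   0    0    0    0    0
LCS length = dp[4][4] = 0

0


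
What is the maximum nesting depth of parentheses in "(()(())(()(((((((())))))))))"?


Input: "(()(())(()(((((((())))))))))"
Tracking depth:
  Position 0 '(': depth becomes 1
  Position 1 '(': depth becomes 2
  Position 2 ')': depth becomes 1
  Position 3 '(': depth becomes 2
  Position 4 '(': depth becomes 3
  Position 5 ')': depth becomes 2
  Position 6 ')': depth becomes 1
  Position 7 '(': depth becomes 2
  Position 8 '(': depth becomes 3
  Position 9 ')': depth becomes 2
  Position 10 '(': depth becomes 3
  Position 11 '(': depth becomes 4
  Position 12 '(': depth becomes 5
  Position 13 '(': depth becomes 6
  Position 14 '(': depth becomes 7
  Position 15 '(': depth becomes 8
  Position 16 '(': depth becomes 9
  Position 17 '(': depth becomes 10
  Position 18 ')': depth becomes 9
  Position 19 ')': depth becomes 8
  Position 20 ')': depth becomes 7
  Position 21 ')': depth becomes 6
  Position 22 ')': depth becomes 5
  Position 23 ')': depth becomes 4
  Position 24 ')': depth becomes 3
  Position 25 ')': depth becomes 2
  Position 26 ')': depth becomes 1
  Position 27 ')': depth becomes 0
Maximum depth reached: 10

10


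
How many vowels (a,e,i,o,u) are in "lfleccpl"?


Input: lfleccpl
Checking each character:
  'l' at position 0: consonant
  'f' at position 1: consonant
  'l' at position 2: consonant
  'e' at position 3: vowel (running total: 1)
  'c' at position 4: consonant
  'c' at position 5: consonant
  'p' at position 6: consonant
  'l' at position 7: consonant
Total vowels: 1

1


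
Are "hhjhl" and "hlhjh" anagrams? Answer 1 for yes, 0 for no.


Strings: "hhjhl", "hlhjh"
Sorted first:  hhhjl
Sorted second: hhhjl
Sorted forms match => anagrams

1


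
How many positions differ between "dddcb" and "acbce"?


Comparing "dddcb" and "acbce" position by position:
  Position 0: 'd' vs 'a' => DIFFER
  Position 1: 'd' vs 'c' => DIFFER
  Position 2: 'd' vs 'b' => DIFFER
  Position 3: 'c' vs 'c' => same
  Position 4: 'b' vs 'e' => DIFFER
Positions that differ: 4

4


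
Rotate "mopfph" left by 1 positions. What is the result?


Input: "mopfph", rotate left by 1
First 1 characters: "m"
Remaining characters: "opfph"
Concatenate remaining + first: "opfph" + "m" = "opfphm"

opfphm


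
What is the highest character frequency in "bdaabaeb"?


Input: bdaabaeb
Character counts:
  'a': 3
  'b': 3
  'd': 1
  'e': 1
Maximum frequency: 3

3


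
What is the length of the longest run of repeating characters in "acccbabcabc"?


Input: "acccbabcabc"
Scanning for longest run:
  Position 1 ('c'): new char, reset run to 1
  Position 2 ('c'): continues run of 'c', length=2
  Position 3 ('c'): continues run of 'c', length=3
  Position 4 ('b'): new char, reset run to 1
  Position 5 ('a'): new char, reset run to 1
  Position 6 ('b'): new char, reset run to 1
  Position 7 ('c'): new char, reset run to 1
  Position 8 ('a'): new char, reset run to 1
  Position 9 ('b'): new char, reset run to 1
  Position 10 ('c'): new char, reset run to 1
Longest run: 'c' with length 3

3


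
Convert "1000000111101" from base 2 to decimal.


Input: "1000000111101" in base 2
Positional expansion:
  Digit '1' (value 1) x 2^12 = 4096
  Digit '0' (value 0) x 2^11 = 0
  Digit '0' (value 0) x 2^10 = 0
  Digit '0' (value 0) x 2^9 = 0
  Digit '0' (value 0) x 2^8 = 0
  Digit '0' (value 0) x 2^7 = 0
  Digit '0' (value 0) x 2^6 = 0
  Digit '1' (value 1) x 2^5 = 32
  Digit '1' (value 1) x 2^4 = 16
  Digit '1' (value 1) x 2^3 = 8
  Digit '1' (value 1) x 2^2 = 4
  Digit '0' (value 0) x 2^1 = 0
  Digit '1' (value 1) x 2^0 = 1
Sum = 4157

4157


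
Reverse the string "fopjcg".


Input: fopjcg
Reading characters right to left:
  Position 5: 'g'
  Position 4: 'c'
  Position 3: 'j'
  Position 2: 'p'
  Position 1: 'o'
  Position 0: 'f'
Reversed: gcjpof

gcjpof


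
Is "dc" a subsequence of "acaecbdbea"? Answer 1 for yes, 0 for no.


Check if "dc" is a subsequence of "acaecbdbea"
Greedy scan:
  Position 0 ('a'): no match needed
  Position 1 ('c'): no match needed
  Position 2 ('a'): no match needed
  Position 3 ('e'): no match needed
  Position 4 ('c'): no match needed
  Position 5 ('b'): no match needed
  Position 6 ('d'): matches sub[0] = 'd'
  Position 7 ('b'): no match needed
  Position 8 ('e'): no match needed
  Position 9 ('a'): no match needed
Only matched 1/2 characters => not a subsequence

0


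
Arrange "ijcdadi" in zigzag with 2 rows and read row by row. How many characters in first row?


Zigzag "ijcdadi" into 2 rows:
Placing characters:
  'i' => row 0
  'j' => row 1
  'c' => row 0
  'd' => row 1
  'a' => row 0
  'd' => row 1
  'i' => row 0
Rows:
  Row 0: "icai"
  Row 1: "jdd"
First row length: 4

4


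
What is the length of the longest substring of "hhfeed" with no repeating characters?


Input: "hhfeed"
Sliding window (track last position of each char):
  Position 0 ('h'): window [0,0] length 1 -- new best
  Position 1 ('h'): repeat (last at 0), move window start to 1
  Position 1 ('h'): window [1,1] length 1
  Position 2 ('f'): window [1,2] length 2 -- new best
  Position 3 ('e'): window [1,3] length 3 -- new best
  Position 4 ('e'): repeat (last at 3), move window start to 4
  Position 4 ('e'): window [4,4] length 1
  Position 5 ('d'): window [4,5] length 2
Longest substring with no repeats: "hfe" with length 3

3


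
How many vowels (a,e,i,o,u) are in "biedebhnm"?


Input: biedebhnm
Checking each character:
  'b' at position 0: consonant
  'i' at position 1: vowel (running total: 1)
  'e' at position 2: vowel (running total: 2)
  'd' at position 3: consonant
  'e' at position 4: vowel (running total: 3)
  'b' at position 5: consonant
  'h' at position 6: consonant
  'n' at position 7: consonant
  'm' at position 8: consonant
Total vowels: 3

3


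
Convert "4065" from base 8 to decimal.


Input: "4065" in base 8
Positional expansion:
  Digit '4' (value 4) x 8^3 = 2048
  Digit '0' (value 0) x 8^2 = 0
  Digit '6' (value 6) x 8^1 = 48
  Digit '5' (value 5) x 8^0 = 5
Sum = 2101

2101


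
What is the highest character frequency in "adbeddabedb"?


Input: adbeddabedb
Character counts:
  'a': 2
  'b': 3
  'd': 4
  'e': 2
Maximum frequency: 4

4


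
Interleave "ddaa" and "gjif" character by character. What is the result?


Interleaving "ddaa" and "gjif":
  Position 0: 'd' from first, 'g' from second => "dg"
  Position 1: 'd' from first, 'j' from second => "dj"
  Position 2: 'a' from first, 'i' from second => "ai"
  Position 3: 'a' from first, 'f' from second => "af"
Result: dgdjaiaf

dgdjaiaf


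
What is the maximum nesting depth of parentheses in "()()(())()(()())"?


Input: "()()(())()(()())"
Tracking depth:
  Position 0 '(': depth becomes 1
  Position 1 ')': depth becomes 0
  Position 2 '(': depth becomes 1
  Position 3 ')': depth becomes 0
  Position 4 '(': depth becomes 1
  Position 5 '(': depth becomes 2
  Position 6 ')': depth becomes 1
  Position 7 ')': depth becomes 0
  Position 8 '(': depth becomes 1
  Position 9 ')': depth becomes 0
  Position 10 '(': depth becomes 1
  Position 11 '(': depth becomes 2
  Position 12 ')': depth becomes 1
  Position 13 '(': depth becomes 2
  Position 14 ')': depth becomes 1
  Position 15 ')': depth becomes 0
Maximum depth reached: 2

2


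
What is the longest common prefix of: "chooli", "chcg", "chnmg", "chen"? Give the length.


Words: chooli, chcg, chnmg, chen
  Position 0: all 'c' => match
  Position 1: all 'h' => match
  Position 2: ('o', 'c', 'n', 'e') => mismatch, stop
LCP = "ch" (length 2)

2


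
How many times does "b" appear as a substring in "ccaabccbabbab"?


Searching for "b" in "ccaabccbabbab"
Scanning each position:
  Position 0: "c" => no
  Position 1: "c" => no
  Position 2: "a" => no
  Position 3: "a" => no
  Position 4: "b" => MATCH
  Position 5: "c" => no
  Position 6: "c" => no
  Position 7: "b" => MATCH
  Position 8: "a" => no
  Position 9: "b" => MATCH
  Position 10: "b" => MATCH
  Position 11: "a" => no
  Position 12: "b" => MATCH
Total occurrences: 5

5


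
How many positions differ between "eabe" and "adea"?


Comparing "eabe" and "adea" position by position:
  Position 0: 'e' vs 'a' => DIFFER
  Position 1: 'a' vs 'd' => DIFFER
  Position 2: 'b' vs 'e' => DIFFER
  Position 3: 'e' vs 'a' => DIFFER
Positions that differ: 4

4


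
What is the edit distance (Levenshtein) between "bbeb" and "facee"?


Computing edit distance: "bbeb" -> "facee"
DP table:
           f    a    c    e    e
      0    1    2    3    4    5
  b   1    1    2    3    4    5
  b   2    2    2    3    4    5
  e   3    3    3    3    3    4
  b   4    4    4    4    4    4
Edit distance = dp[4][5] = 4

4


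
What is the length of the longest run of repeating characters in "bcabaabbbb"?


Input: "bcabaabbbb"
Scanning for longest run:
  Position 1 ('c'): new char, reset run to 1
  Position 2 ('a'): new char, reset run to 1
  Position 3 ('b'): new char, reset run to 1
  Position 4 ('a'): new char, reset run to 1
  Position 5 ('a'): continues run of 'a', length=2
  Position 6 ('b'): new char, reset run to 1
  Position 7 ('b'): continues run of 'b', length=2
  Position 8 ('b'): continues run of 'b', length=3
  Position 9 ('b'): continues run of 'b', length=4
Longest run: 'b' with length 4

4


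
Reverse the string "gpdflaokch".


Input: gpdflaokch
Reading characters right to left:
  Position 9: 'h'
  Position 8: 'c'
  Position 7: 'k'
  Position 6: 'o'
  Position 5: 'a'
  Position 4: 'l'
  Position 3: 'f'
  Position 2: 'd'
  Position 1: 'p'
  Position 0: 'g'
Reversed: hckoalfdpg

hckoalfdpg


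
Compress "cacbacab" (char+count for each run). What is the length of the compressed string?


Input: cacbacab
Runs:
  'c' x 1 => "c1"
  'a' x 1 => "a1"
  'c' x 1 => "c1"
  'b' x 1 => "b1"
  'a' x 1 => "a1"
  'c' x 1 => "c1"
  'a' x 1 => "a1"
  'b' x 1 => "b1"
Compressed: "c1a1c1b1a1c1a1b1"
Compressed length: 16

16


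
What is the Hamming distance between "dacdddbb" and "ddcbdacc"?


Comparing "dacdddbb" and "ddcbdacc" position by position:
  Position 0: 'd' vs 'd' => same
  Position 1: 'a' vs 'd' => differ
  Position 2: 'c' vs 'c' => same
  Position 3: 'd' vs 'b' => differ
  Position 4: 'd' vs 'd' => same
  Position 5: 'd' vs 'a' => differ
  Position 6: 'b' vs 'c' => differ
  Position 7: 'b' vs 'c' => differ
Total differences (Hamming distance): 5

5


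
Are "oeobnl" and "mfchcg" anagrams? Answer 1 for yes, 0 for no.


Strings: "oeobnl", "mfchcg"
Sorted first:  belnoo
Sorted second: ccfghm
Differ at position 0: 'b' vs 'c' => not anagrams

0


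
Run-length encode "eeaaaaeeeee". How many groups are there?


Input: eeaaaaeeeee
Scanning for consecutive runs:
  Group 1: 'e' x 2 (positions 0-1)
  Group 2: 'a' x 4 (positions 2-5)
  Group 3: 'e' x 5 (positions 6-10)
Total groups: 3

3
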